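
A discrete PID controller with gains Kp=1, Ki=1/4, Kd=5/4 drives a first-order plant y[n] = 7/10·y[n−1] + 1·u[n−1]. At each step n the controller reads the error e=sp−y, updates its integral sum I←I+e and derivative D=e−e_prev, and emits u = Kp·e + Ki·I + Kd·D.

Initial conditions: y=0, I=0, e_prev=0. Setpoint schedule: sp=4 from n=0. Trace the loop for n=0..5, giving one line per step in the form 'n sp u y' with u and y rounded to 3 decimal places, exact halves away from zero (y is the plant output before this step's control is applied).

0 4 10.000 0.000
1 4 -19.000 10.000
2 4 47.000 -12.000
3 4 -103.000 38.600
4 4 238.050 -75.980
5 4 -537.290 184.864

(exact arithmetic carried between steps; '≈' marks a value shown rounded to 6 d.p. or computed from one; I and e_prev carry over from the previous line; the table rounds u and y to 3 d.p., halves away from zero)
n=0: y=0, sp=4, e=sp−y=4; I=4, D=e−e_prev=4; u=1·4+1/4·4+5/4·4=10; next y=7/10·0+1·10=10
n=1: y=10, sp=4, e=sp−y=-6; I=-2, D=e−e_prev=-10; u=1·(-6)+1/4·(-2)+5/4·(-10)=-19; next y=7/10·10+1·(-19)=-12
n=2: y=-12, sp=4, e=sp−y=16; I=14, D=e−e_prev=22; u=1·16+1/4·14+5/4·22=47; next y=7/10·(-12)+1·47=38.6
n=3: y=38.6, sp=4, e=sp−y=-34.6; I=-20.6, D=e−e_prev=-50.6; u=1·(-34.6)+1/4·(-20.6)+5/4·(-50.6)=-103; next y=7/10·38.6+1·(-103)=-75.98
n=4: y=-75.98, sp=4, e=sp−y=79.98; I=59.38, D=e−e_prev=114.58; u=1·79.98+1/4·59.38+5/4·114.58=238.05; next y=7/10·(-75.98)+1·238.05=184.864
n=5: y=184.864, sp=4, e=sp−y=-180.864; I=-121.484, D=e−e_prev=-260.844; u=1·(-180.864)+1/4·(-121.484)+5/4·(-260.844)=-537.29; next y=7/10·184.864+1·(-537.29)=-407.8852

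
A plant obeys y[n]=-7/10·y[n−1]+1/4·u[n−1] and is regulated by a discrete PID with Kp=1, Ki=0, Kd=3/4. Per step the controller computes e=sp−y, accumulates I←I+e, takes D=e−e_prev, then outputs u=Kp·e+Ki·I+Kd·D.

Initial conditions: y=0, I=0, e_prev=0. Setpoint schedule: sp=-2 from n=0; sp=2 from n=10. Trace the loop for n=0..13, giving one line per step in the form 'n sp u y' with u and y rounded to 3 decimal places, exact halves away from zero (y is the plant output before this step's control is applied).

(exact arithmetic carried between steps; '≈' marks a value shown rounded to 6 d.p. or computed from one; I and e_prev carry over from the previous line; the table rounds u and y to 3 d.p., halves away from zero)
n=0: y=0, sp=-2, e=sp−y=-2; I=-2, D=e−e_prev=-2; u=1·(-2)+0·(-2)+3/4·(-2)=-3.5; next y=-7/10·0+1/4·(-3.5)=-0.875
n=1: y=-0.875, sp=-2, e=sp−y=-1.125; I=-3.125, D=e−e_prev=0.875; u=1·(-1.125)+0·(-3.125)+3/4·0.875=-0.46875; next y=-7/10·(-0.875)+1/4·(-0.46875)≈0.495313
n=2: y≈0.495313, sp=-2, e=sp−y≈-2.495313; I≈-5.620313, D=e−e_prev≈-1.370313; u=1·(-2.495313)+0·(-5.620313)+3/4·(-1.370313)≈-3.523047; next y=-7/10·0.495313+1/4·(-3.523047)≈-1.227480
n=3: y≈-1.227480, sp=-2, e=sp−y≈-0.772520; I≈-6.392832, D=e−e_prev≈1.722793; u=1·(-0.772520)+0·(-6.392832)+3/4·1.722793≈0.519575; next y=-7/10·(-1.227480)+1/4·0.519575≈0.989130
n=4: y≈0.989130, sp=-2, e=sp−y≈-2.989130; I≈-9.381962, D=e−e_prev≈-2.216611; u=1·(-2.989130)+0·(-9.381962)+3/4·(-2.216611)≈-4.651588; next y=-7/10·0.989130+1/4·(-4.651588)≈-1.855288
n=5: y≈-1.855288, sp=-2, e=sp−y≈-0.144712; I≈-9.526674, D=e−e_prev≈2.844418; u=1·(-0.144712)+0·(-9.526674)+3/4·2.844418≈1.988602; next y=-7/10·(-1.855288)+1/4·1.988602≈1.795852
n=6: y≈1.795852, sp=-2, e=sp−y≈-3.795852; I≈-13.322526, D=e−e_prev≈-3.651140; u=1·(-3.795852)+0·(-13.322526)+3/4·(-3.651140)≈-6.534207; next y=-7/10·1.795852+1/4·(-6.534207)≈-2.890648
n=7: y≈-2.890648, sp=-2, e=sp−y≈0.890648; I≈-12.431878, D=e−e_prev≈4.686500; u=1·0.890648+0·(-12.431878)+3/4·4.686500≈4.405524; next y=-7/10·(-2.890648)+1/4·4.405524≈3.124835
n=8: y≈3.124835, sp=-2, e=sp−y≈-5.124835; I≈-17.556713, D=e−e_prev≈-6.015483; u=1·(-5.124835)+0·(-17.556713)+3/4·(-6.015483)≈-9.636447; next y=-7/10·3.124835+1/4·(-9.636447)≈-4.596496
n=9: y≈-4.596496, sp=-2, e=sp−y≈2.596496; I≈-14.960217, D=e−e_prev≈7.721331; u=1·2.596496+0·(-14.960217)+3/4·7.721331≈8.387494; next y=-7/10·(-4.596496)+1/4·8.387494≈5.314421
n=10: y≈5.314421, sp=2, e=sp−y≈-3.314421; I≈-18.274637, D=e−e_prev≈-5.910917; u=1·(-3.314421)+0·(-18.274637)+3/4·(-5.910917)≈-7.747608; next y=-7/10·5.314421+1/4·(-7.747608)≈-5.656997
n=11: y≈-5.656997, sp=2, e=sp−y≈7.656997; I≈-10.617641, D=e−e_prev≈10.971417; u=1·7.656997+0·(-10.617641)+3/4·10.971417≈15.885560; next y=-7/10·(-5.656997)+1/4·15.885560≈7.931288
n=12: y≈7.931288, sp=2, e=sp−y≈-5.931288; I≈-16.548928, D=e−e_prev≈-13.588284; u=1·(-5.931288)+0·(-16.548928)+3/4·(-13.588284)≈-16.122501; next y=-7/10·7.931288+1/4·(-16.122501)≈-9.582526
n=13: y≈-9.582526, sp=2, e=sp−y≈11.582526; I≈-4.966402, D=e−e_prev≈17.513814; u=1·11.582526+0·(-4.966402)+3/4·17.513814≈24.717887; next y=-7/10·(-9.582526)+1/4·24.717887≈12.887240

0 -2 -3.500 0.000
1 -2 -0.469 -0.875
2 -2 -3.523 0.495
3 -2 0.520 -1.227
4 -2 -4.652 0.989
5 -2 1.989 -1.855
6 -2 -6.534 1.796
7 -2 4.406 -2.891
8 -2 -9.636 3.125
9 -2 8.387 -4.596
10 2 -7.748 5.314
11 2 15.886 -5.657
12 2 -16.123 7.931
13 2 24.718 -9.583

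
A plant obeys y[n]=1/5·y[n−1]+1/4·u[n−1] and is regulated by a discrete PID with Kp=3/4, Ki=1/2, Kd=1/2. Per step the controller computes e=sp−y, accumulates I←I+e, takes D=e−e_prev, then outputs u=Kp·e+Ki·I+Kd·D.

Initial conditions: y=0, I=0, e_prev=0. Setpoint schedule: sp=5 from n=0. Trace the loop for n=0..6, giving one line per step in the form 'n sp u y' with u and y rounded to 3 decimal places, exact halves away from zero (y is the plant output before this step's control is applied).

0 5 8.750 0.000
1 5 4.922 2.188
2 5 8.331 1.668
3 5 8.428 2.416
4 5 9.789 2.590
5 5 10.425 2.965
6 5 11.220 3.199

(exact arithmetic carried between steps; '≈' marks a value shown rounded to 6 d.p. or computed from one; I and e_prev carry over from the previous line; the table rounds u and y to 3 d.p., halves away from zero)
n=0: y=0, sp=5, e=sp−y=5; I=5, D=e−e_prev=5; u=3/4·5+1/2·5+1/2·5=8.75; next y=1/5·0+1/4·8.75=2.1875
n=1: y=2.1875, sp=5, e=sp−y=2.8125; I=7.8125, D=e−e_prev=-2.1875; u=3/4·2.8125+1/2·7.8125+1/2·(-2.1875)=4.921875; next y=1/5·2.1875+1/4·4.921875≈1.667969
n=2: y≈1.667969, sp=5, e=sp−y≈3.332031; I≈11.144531, D=e−e_prev≈0.519531; u=3/4·3.332031+1/2·11.144531+1/2·0.519531≈8.331055; next y=1/5·1.667969+1/4·8.331055≈2.416357
n=3: y≈2.416357, sp=5, e=sp−y≈2.583643; I≈13.728174, D=e−e_prev≈-0.748389; u=3/4·2.583643+1/2·13.728174+1/2·(-0.748389)≈8.427625; next y=1/5·2.416357+1/4·8.427625≈2.590178
n=4: y≈2.590178, sp=5, e=sp−y≈2.409822; I≈16.137996, D=e−e_prev≈-0.173820; u=3/4·2.409822+1/2·16.137996+1/2·(-0.173820)≈9.789455; next y=1/5·2.590178+1/4·9.789455≈2.965399
n=5: y≈2.965399, sp=5, e=sp−y≈2.034601; I≈18.172597, D=e−e_prev≈-0.375222; u=3/4·2.034601+1/2·18.172597+1/2·(-0.375222)≈10.424638; next y=1/5·2.965399+1/4·10.424638≈3.199239
n=6: y≈3.199239, sp=5, e=sp−y≈1.800761; I≈19.973358, D=e−e_prev≈-0.233840; u=3/4·1.800761+1/2·19.973358+1/2·(-0.233840)≈11.220329; next y=1/5·3.199239+1/4·11.220329≈3.444930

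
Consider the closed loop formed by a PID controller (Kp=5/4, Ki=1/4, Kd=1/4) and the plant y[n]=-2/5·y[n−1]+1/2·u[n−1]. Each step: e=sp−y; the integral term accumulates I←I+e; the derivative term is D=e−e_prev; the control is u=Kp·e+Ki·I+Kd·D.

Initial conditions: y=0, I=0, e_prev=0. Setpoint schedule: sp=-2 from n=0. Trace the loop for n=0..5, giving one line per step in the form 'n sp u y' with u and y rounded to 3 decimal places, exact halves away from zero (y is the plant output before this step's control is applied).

(exact arithmetic carried between steps; '≈' marks a value shown rounded to 6 d.p. or computed from one; I and e_prev carry over from the previous line; the table rounds u and y to 3 d.p., halves away from zero)
n=0: y=0, sp=-2, e=sp−y=-2; I=-2, D=e−e_prev=-2; u=5/4·(-2)+1/4·(-2)+1/4·(-2)=-3.5; next y=-2/5·0+1/2·(-3.5)=-1.75
n=1: y=-1.75, sp=-2, e=sp−y=-0.25; I=-2.25, D=e−e_prev=1.75; u=5/4·(-0.25)+1/4·(-2.25)+1/4·1.75=-0.4375; next y=-2/5·(-1.75)+1/2·(-0.4375)=0.48125
n=2: y=0.48125, sp=-2, e=sp−y=-2.48125; I=-4.73125, D=e−e_prev=-2.23125; u=5/4·(-2.48125)+1/4·(-4.73125)+1/4·(-2.23125)≈-4.842188; next y=-2/5·0.48125+1/2·(-4.842188)≈-2.613594
n=3: y≈-2.613594, sp=-2, e=sp−y≈0.613594; I≈-4.117656, D=e−e_prev≈3.094844; u=5/4·0.613594+1/4·(-4.117656)+1/4·3.094844≈0.511289; next y=-2/5·(-2.613594)+1/2·0.511289≈1.301082
n=4: y≈1.301082, sp=-2, e=sp−y≈-3.301082; I≈-7.418738, D=e−e_prev≈-3.914676; u=5/4·(-3.301082)+1/4·(-7.418738)+1/4·(-3.914676)≈-6.959706; next y=-2/5·1.301082+1/2·(-6.959706)≈-4.000286
n=5: y≈-4.000286, sp=-2, e=sp−y≈2.000286; I≈-5.418452, D=e−e_prev≈5.301368; u=5/4·2.000286+1/4·(-5.418452)+1/4·5.301368≈2.471086; next y=-2/5·(-4.000286)+1/2·2.471086≈2.835657

0 -2 -3.500 0.000
1 -2 -0.438 -1.750
2 -2 -4.842 0.481
3 -2 0.511 -2.614
4 -2 -6.960 1.301
5 -2 2.471 -4.000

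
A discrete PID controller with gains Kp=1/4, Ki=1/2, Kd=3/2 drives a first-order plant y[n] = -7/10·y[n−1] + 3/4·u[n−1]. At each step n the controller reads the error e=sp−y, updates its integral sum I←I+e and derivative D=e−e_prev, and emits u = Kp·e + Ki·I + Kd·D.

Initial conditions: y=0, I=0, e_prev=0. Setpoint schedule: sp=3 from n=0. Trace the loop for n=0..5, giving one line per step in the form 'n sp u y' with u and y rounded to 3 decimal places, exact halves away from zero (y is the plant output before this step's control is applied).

(exact arithmetic carried between steps; '≈' marks a value shown rounded to 6 d.p. or computed from one; I and e_prev carry over from the previous line; the table rounds u and y to 3 d.p., halves away from zero)
n=0: y=0, sp=3, e=sp−y=3; I=3, D=e−e_prev=3; u=1/4·3+1/2·3+3/2·3=6.75; next y=-7/10·0+3/4·6.75=5.0625
n=1: y=5.0625, sp=3, e=sp−y=-2.0625; I=0.9375, D=e−e_prev=-5.0625; u=1/4·(-2.0625)+1/2·0.9375+3/2·(-5.0625)=-7.640625; next y=-7/10·5.0625+3/4·(-7.640625)≈-9.274219
n=2: y≈-9.274219, sp=3, e=sp−y≈12.274219; I≈13.211719, D=e−e_prev≈14.336719; u=1/4·12.274219+1/2·13.211719+3/2·14.336719≈31.179492; next y=-7/10·(-9.274219)+3/4·31.179492≈29.876572
n=3: y≈29.876572, sp=3, e=sp−y≈-26.876572; I≈-13.664854, D=e−e_prev≈-39.150791; u=1/4·(-26.876572)+1/2·(-13.664854)+3/2·(-39.150791)≈-72.277756; next y=-7/10·29.876572+3/4·(-72.277756)≈-75.121918
n=4: y≈-75.121918, sp=3, e=sp−y≈78.121918; I≈64.457064, D=e−e_prev≈104.998490; u=1/4·78.121918+1/2·64.457064+3/2·104.998490≈209.256747; next y=-7/10·(-75.121918)+3/4·209.256747≈209.527903
n=5: y≈209.527903, sp=3, e=sp−y≈-206.527903; I≈-142.070838, D=e−e_prev≈-284.649820; u=1/4·(-206.527903)+1/2·(-142.070838)+3/2·(-284.649820)≈-549.642125; next y=-7/10·209.527903+3/4·(-549.642125)≈-558.901126

0 3 6.750 0.000
1 3 -7.641 5.063
2 3 31.179 -9.274
3 3 -72.278 29.877
4 3 209.257 -75.122
5 3 -549.642 209.528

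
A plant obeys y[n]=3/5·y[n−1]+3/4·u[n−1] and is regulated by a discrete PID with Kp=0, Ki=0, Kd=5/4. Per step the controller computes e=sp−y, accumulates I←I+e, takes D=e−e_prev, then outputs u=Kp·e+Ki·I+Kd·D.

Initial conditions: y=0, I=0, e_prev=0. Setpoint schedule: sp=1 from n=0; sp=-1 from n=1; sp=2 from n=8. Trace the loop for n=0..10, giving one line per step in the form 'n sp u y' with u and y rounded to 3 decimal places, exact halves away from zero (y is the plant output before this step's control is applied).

0 1 1.250 0.000
1 -1 -3.672 0.938
2 -1 3.911 -2.191
3 -1 -4.762 1.619
4 -1 5.274 -2.601
5 -1 -6.245 2.395
6 -1 7.052 -3.246
7 -1 -8.234 3.341
8 2 13.140 -4.171
9 2 -14.405 7.353
10 2 17.181 -6.392

(exact arithmetic carried between steps; '≈' marks a value shown rounded to 6 d.p. or computed from one; I and e_prev carry over from the previous line; the table rounds u and y to 3 d.p., halves away from zero)
n=0: y=0, sp=1, e=sp−y=1; I=1, D=e−e_prev=1; u=0·1+0·1+5/4·1=1.25; next y=3/5·0+3/4·1.25=0.9375
n=1: y=0.9375, sp=-1, e=sp−y=-1.9375; I=-0.9375, D=e−e_prev=-2.9375; u=0·(-1.9375)+0·(-0.9375)+5/4·(-2.9375)=-3.671875; next y=3/5·0.9375+3/4·(-3.671875)≈-2.191406
n=2: y≈-2.191406, sp=-1, e=sp−y≈1.191406; I≈0.253906, D=e−e_prev≈3.128906; u=0·1.191406+0·0.253906+5/4·3.128906≈3.911133; next y=3/5·(-2.191406)+3/4·3.911133≈1.618506
n=3: y≈1.618506, sp=-1, e=sp−y≈-2.618506; I≈-2.364600, D=e−e_prev≈-3.809912; u=0·(-2.618506)+0·(-2.364600)+5/4·(-3.809912)≈-4.762390; next y=3/5·1.618506+3/4·(-4.762390)≈-2.600689
n=4: y≈-2.600689, sp=-1, e=sp−y≈1.600689; I≈-0.763911, D=e−e_prev≈4.219195; u=0·1.600689+0·(-0.763911)+5/4·4.219195≈5.273994; next y=3/5·(-2.600689)+3/4·5.273994≈2.395082
n=5: y≈2.395082, sp=-1, e=sp−y≈-3.395082; I≈-4.158992, D=e−e_prev≈-4.995771; u=0·(-3.395082)+0·(-4.158992)+5/4·(-4.995771)≈-6.244714; next y=3/5·2.395082+3/4·(-6.244714)≈-3.246486
n=6: y≈-3.246486, sp=-1, e=sp−y≈2.246486; I≈-1.912506, D=e−e_prev≈5.641568; u=0·2.246486+0·(-1.912506)+5/4·5.641568≈7.051960; next y=3/5·(-3.246486)+3/4·7.051960≈3.341078
n=7: y≈3.341078, sp=-1, e=sp−y≈-4.341078; I≈-6.253584, D=e−e_prev≈-6.587564; u=0·(-4.341078)+0·(-6.253584)+5/4·(-6.587564)≈-8.234455; next y=3/5·3.341078+3/4·(-8.234455)≈-4.171195
n=8: y≈-4.171195, sp=2, e=sp−y≈6.171195; I≈-0.082390, D=e−e_prev≈10.512273; u=0·6.171195+0·(-0.082390)+5/4·10.512273≈13.140341; next y=3/5·(-4.171195)+3/4·13.140341≈7.352539
n=9: y≈7.352539, sp=2, e=sp−y≈-5.352539; I≈-5.434929, D=e−e_prev≈-11.523734; u=0·(-5.352539)+0·(-5.434929)+5/4·(-11.523734)≈-14.404667; next y=3/5·7.352539+3/4·(-14.404667)≈-6.391977
n=10: y≈-6.391977, sp=2, e=sp−y≈8.391977; I≈2.957048, D=e−e_prev≈13.744516; u=0·8.391977+0·2.957048+5/4·13.744516≈17.180645; next y=3/5·(-6.391977)+3/4·17.180645≈9.050298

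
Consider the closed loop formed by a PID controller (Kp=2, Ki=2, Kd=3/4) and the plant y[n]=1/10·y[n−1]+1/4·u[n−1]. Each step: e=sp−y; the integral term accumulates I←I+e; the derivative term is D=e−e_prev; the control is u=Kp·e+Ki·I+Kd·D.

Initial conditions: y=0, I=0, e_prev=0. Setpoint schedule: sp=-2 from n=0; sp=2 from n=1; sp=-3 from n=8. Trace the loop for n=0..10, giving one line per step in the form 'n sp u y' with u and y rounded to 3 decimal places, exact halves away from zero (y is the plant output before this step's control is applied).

(exact arithmetic carried between steps; '≈' marks a value shown rounded to 6 d.p. or computed from one; I and e_prev carry over from the previous line; the table rounds u and y to 3 d.p., halves away from zero)
n=0: y=0, sp=-2, e=sp−y=-2; I=-2, D=e−e_prev=-2; u=2·(-2)+2·(-2)+3/4·(-2)=-9.5; next y=1/10·0+1/4·(-9.5)=-2.375
n=1: y=-2.375, sp=2, e=sp−y=4.375; I=2.375, D=e−e_prev=6.375; u=2·4.375+2·2.375+3/4·6.375=18.28125; next y=1/10·(-2.375)+1/4·18.28125≈4.332813
n=2: y≈4.332813, sp=2, e=sp−y≈-2.332813; I≈0.042188, D=e−e_prev≈-6.707813; u=2·(-2.332813)+2·0.042188+3/4·(-6.707813)≈-9.612109; next y=1/10·4.332813+1/4·(-9.612109)≈-1.969746
n=3: y≈-1.969746, sp=2, e=sp−y≈3.969746; I≈4.011934, D=e−e_prev≈6.302559; u=2·3.969746+2·4.011934+3/4·6.302559≈20.690278; next y=1/10·(-1.969746)+1/4·20.690278≈4.975595
n=4: y≈4.975595, sp=2, e=sp−y≈-2.975595; I≈1.036339, D=e−e_prev≈-6.945341; u=2·(-2.975595)+2·1.036339+3/4·(-6.945341)≈-9.087518; next y=1/10·4.975595+1/4·(-9.087518)≈-1.774320
n=5: y≈-1.774320, sp=2, e=sp−y≈3.774320; I≈4.810659, D=e−e_prev≈6.749915; u=2·3.774320+2·4.810659+3/4·6.749915≈22.232394; next y=1/10·(-1.774320)+1/4·22.232394≈5.380667
n=6: y≈5.380667, sp=2, e=sp−y≈-3.380667; I≈1.429992, D=e−e_prev≈-7.154987; u=2·(-3.380667)+2·1.429992+3/4·(-7.154987)≈-9.267588; next y=1/10·5.380667+1/4·(-9.267588)≈-1.778830
n=7: y≈-1.778830, sp=2, e=sp−y≈3.778830; I≈5.208823, D=e−e_prev≈7.159497; u=2·3.778830+2·5.208823+3/4·7.159497≈23.344929; next y=1/10·(-1.778830)+1/4·23.344929≈5.658349
n=8: y≈5.658349, sp=-3, e=sp−y≈-8.658349; I≈-3.449527, D=e−e_prev≈-12.437180; u=2·(-8.658349)+2·(-3.449527)+3/4·(-12.437180)≈-33.543636; next y=1/10·5.658349+1/4·(-33.543636)≈-7.820074
n=9: y≈-7.820074, sp=-3, e=sp−y≈4.820074; I≈1.370548, D=e−e_prev≈13.478423; u=2·4.820074+2·1.370548+3/4·13.478423≈22.490061; next y=1/10·(-7.820074)+1/4·22.490061≈4.840508
n=10: y≈4.840508, sp=-3, e=sp−y≈-7.840508; I≈-6.469960, D=e−e_prev≈-12.660582; u=2·(-7.840508)+2·(-6.469960)+3/4·(-12.660582)≈-38.116373; next y=1/10·4.840508+1/4·(-38.116373)≈-9.045042

0 -2 -9.500 0.000
1 2 18.281 -2.375
2 2 -9.612 4.333
3 2 20.690 -1.970
4 2 -9.088 4.976
5 2 22.232 -1.774
6 2 -9.268 5.381
7 2 23.345 -1.779
8 -3 -33.544 5.658
9 -3 22.490 -7.820
10 -3 -38.116 4.841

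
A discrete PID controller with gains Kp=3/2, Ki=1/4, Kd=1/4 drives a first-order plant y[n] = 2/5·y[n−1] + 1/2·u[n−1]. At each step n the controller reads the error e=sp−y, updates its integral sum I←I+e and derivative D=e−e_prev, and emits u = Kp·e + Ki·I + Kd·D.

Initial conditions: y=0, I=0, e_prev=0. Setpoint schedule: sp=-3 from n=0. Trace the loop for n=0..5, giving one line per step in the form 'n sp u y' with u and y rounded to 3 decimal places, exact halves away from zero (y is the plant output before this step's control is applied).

0 -3 -6.000 0.000
1 -3 0.000 -3.000
2 -3 -4.350 -1.200
3 -3 -1.440 -2.655
4 -3 -3.636 -1.782
5 -3 -2.225 -2.531

(exact arithmetic carried between steps; '≈' marks a value shown rounded to 6 d.p. or computed from one; I and e_prev carry over from the previous line; the table rounds u and y to 3 d.p., halves away from zero)
n=0: y=0, sp=-3, e=sp−y=-3; I=-3, D=e−e_prev=-3; u=3/2·(-3)+1/4·(-3)+1/4·(-3)=-6; next y=2/5·0+1/2·(-6)=-3
n=1: y=-3, sp=-3, e=sp−y=0; I=-3, D=e−e_prev=3; u=3/2·0+1/4·(-3)+1/4·3=0; next y=2/5·(-3)+1/2·0=-1.2
n=2: y=-1.2, sp=-3, e=sp−y=-1.8; I=-4.8, D=e−e_prev=-1.8; u=3/2·(-1.8)+1/4·(-4.8)+1/4·(-1.8)=-4.35; next y=2/5·(-1.2)+1/2·(-4.35)=-2.655
n=3: y=-2.655, sp=-3, e=sp−y=-0.345; I=-5.145, D=e−e_prev=1.455; u=3/2·(-0.345)+1/4·(-5.145)+1/4·1.455=-1.44; next y=2/5·(-2.655)+1/2·(-1.44)=-1.782
n=4: y=-1.782, sp=-3, e=sp−y=-1.218; I=-6.363, D=e−e_prev=-0.873; u=3/2·(-1.218)+1/4·(-6.363)+1/4·(-0.873)=-3.636; next y=2/5·(-1.782)+1/2·(-3.636)=-2.5308
n=5: y=-2.5308, sp=-3, e=sp−y=-0.4692; I=-6.8322, D=e−e_prev=0.7488; u=3/2·(-0.4692)+1/4·(-6.8322)+1/4·0.7488=-2.22465; next y=2/5·(-2.5308)+1/2·(-2.22465)=-2.124645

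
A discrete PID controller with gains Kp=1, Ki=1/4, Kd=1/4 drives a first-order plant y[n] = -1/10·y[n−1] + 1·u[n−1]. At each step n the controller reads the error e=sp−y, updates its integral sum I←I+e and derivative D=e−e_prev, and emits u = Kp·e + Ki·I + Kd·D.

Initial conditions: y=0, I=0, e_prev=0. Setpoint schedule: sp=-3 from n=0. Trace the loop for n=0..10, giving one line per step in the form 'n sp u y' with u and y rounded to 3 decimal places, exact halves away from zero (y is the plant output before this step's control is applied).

0 -3 -4.500 0.000
1 -3 2.250 -4.500
2 -3 -9.300 2.700
3 -3 9.480 -9.570
4 -3 -21.956 10.437
5 -3 29.841 -22.999
6 -3 -56.229 32.141
7 -3 86.147 -59.443
8 -3 -149.939 92.091
9 -3 241.031 -159.148
10 -3 -406.883 256.946

(exact arithmetic carried between steps; '≈' marks a value shown rounded to 6 d.p. or computed from one; I and e_prev carry over from the previous line; the table rounds u and y to 3 d.p., halves away from zero)
n=0: y=0, sp=-3, e=sp−y=-3; I=-3, D=e−e_prev=-3; u=1·(-3)+1/4·(-3)+1/4·(-3)=-4.5; next y=-1/10·0+1·(-4.5)=-4.5
n=1: y=-4.5, sp=-3, e=sp−y=1.5; I=-1.5, D=e−e_prev=4.5; u=1·1.5+1/4·(-1.5)+1/4·4.5=2.25; next y=-1/10·(-4.5)+1·2.25=2.7
n=2: y=2.7, sp=-3, e=sp−y=-5.7; I=-7.2, D=e−e_prev=-7.2; u=1·(-5.7)+1/4·(-7.2)+1/4·(-7.2)=-9.3; next y=-1/10·2.7+1·(-9.3)=-9.57
n=3: y=-9.57, sp=-3, e=sp−y=6.57; I=-0.63, D=e−e_prev=12.27; u=1·6.57+1/4·(-0.63)+1/4·12.27=9.48; next y=-1/10·(-9.57)+1·9.48=10.437
n=4: y=10.437, sp=-3, e=sp−y=-13.437; I=-14.067, D=e−e_prev=-20.007; u=1·(-13.437)+1/4·(-14.067)+1/4·(-20.007)=-21.9555; next y=-1/10·10.437+1·(-21.9555)=-22.9992
n=5: y=-22.9992, sp=-3, e=sp−y=19.9992; I=5.9322, D=e−e_prev=33.4362; u=1·19.9992+1/4·5.9322+1/4·33.4362=29.8413; next y=-1/10·(-22.9992)+1·29.8413=32.14122
n=6: y=32.14122, sp=-3, e=sp−y=-35.14122; I=-29.20902, D=e−e_prev=-55.14042; u=1·(-35.14122)+1/4·(-29.20902)+1/4·(-55.14042)=-56.22858; next y=-1/10·32.14122+1·(-56.22858)=-59.442702
n=7: y=-59.442702, sp=-3, e=sp−y=56.442702; I=27.233682, D=e−e_prev=91.583922; u=1·56.442702+1/4·27.233682+1/4·91.583922=86.147103; next y=-1/10·(-59.442702)+1·86.147103≈92.091373
n=8: y≈92.091373, sp=-3, e=sp−y≈-95.091373; I≈-67.857691, D=e−e_prev≈-151.534075; u=1·(-95.091373)+1/4·(-67.857691)+1/4·(-151.534075)≈-149.939315; next y=-1/10·92.091373+1·(-149.939315)≈-159.148452
n=9: y≈-159.148452, sp=-3, e=sp−y≈156.148452; I≈88.290761, D=e−e_prev≈251.239825; u=1·156.148452+1/4·88.290761+1/4·251.239825≈241.031099; next y=-1/10·(-159.148452)+1·241.031099≈256.945944
n=10: y≈256.945944, sp=-3, e=sp−y≈-259.945944; I≈-171.655183, D=e−e_prev≈-416.094396; u=1·(-259.945944)+1/4·(-171.655183)+1/4·(-416.094396)≈-406.883339; next y=-1/10·256.945944+1·(-406.883339)≈-432.577933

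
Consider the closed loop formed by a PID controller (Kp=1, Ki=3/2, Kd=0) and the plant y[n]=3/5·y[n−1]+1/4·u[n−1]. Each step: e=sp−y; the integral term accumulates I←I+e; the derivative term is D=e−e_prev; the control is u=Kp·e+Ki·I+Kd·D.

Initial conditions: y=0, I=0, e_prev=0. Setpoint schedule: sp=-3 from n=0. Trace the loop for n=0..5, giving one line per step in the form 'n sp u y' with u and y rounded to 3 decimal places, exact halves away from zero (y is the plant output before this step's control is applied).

0 -3 -7.500 0.000
1 -3 -7.313 -1.875
2 -3 -6.305 -2.953
3 -3 -5.388 -3.348
4 -3 -4.846 -3.356
5 -3 -4.640 -3.225

(exact arithmetic carried between steps; '≈' marks a value shown rounded to 6 d.p. or computed from one; I and e_prev carry over from the previous line; the table rounds u and y to 3 d.p., halves away from zero)
n=0: y=0, sp=-3, e=sp−y=-3; I=-3, D=e−e_prev=-3; u=1·(-3)+3/2·(-3)+0·(-3)=-7.5; next y=3/5·0+1/4·(-7.5)=-1.875
n=1: y=-1.875, sp=-3, e=sp−y=-1.125; I=-4.125, D=e−e_prev=1.875; u=1·(-1.125)+3/2·(-4.125)+0·1.875=-7.3125; next y=3/5·(-1.875)+1/4·(-7.3125)=-2.953125
n=2: y=-2.953125, sp=-3, e=sp−y=-0.046875; I=-4.171875, D=e−e_prev=1.078125; u=1·(-0.046875)+3/2·(-4.171875)+0·1.078125≈-6.304688; next y=3/5·(-2.953125)+1/4·(-6.304688)≈-3.348047
n=3: y≈-3.348047, sp=-3, e=sp−y≈0.348047; I≈-3.823828, D=e−e_prev≈0.394922; u=1·0.348047+3/2·(-3.823828)+0·0.394922≈-5.387695; next y=3/5·(-3.348047)+1/4·(-5.387695)≈-3.355752
n=4: y≈-3.355752, sp=-3, e=sp−y≈0.355752; I≈-3.468076, D=e−e_prev≈0.007705; u=1·0.355752+3/2·(-3.468076)+0·0.007705≈-4.846362; next y=3/5·(-3.355752)+1/4·(-4.846362)≈-3.225042
n=5: y≈-3.225042, sp=-3, e=sp−y≈0.225042; I≈-3.243034, D=e−e_prev≈-0.130710; u=1·0.225042+3/2·(-3.243034)+0·(-0.130710)≈-4.639510; next y=3/5·(-3.225042)+1/4·(-4.639510)≈-3.094903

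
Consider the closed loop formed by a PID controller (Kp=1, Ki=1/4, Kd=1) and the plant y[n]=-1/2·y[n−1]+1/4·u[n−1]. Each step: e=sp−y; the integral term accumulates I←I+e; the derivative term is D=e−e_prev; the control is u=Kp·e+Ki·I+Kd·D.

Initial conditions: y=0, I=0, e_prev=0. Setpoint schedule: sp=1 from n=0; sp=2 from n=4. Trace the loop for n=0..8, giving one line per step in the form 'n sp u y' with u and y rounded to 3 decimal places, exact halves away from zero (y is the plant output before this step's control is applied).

(exact arithmetic carried between steps; '≈' marks a value shown rounded to 6 d.p. or computed from one; I and e_prev carry over from the previous line; the table rounds u and y to 3 d.p., halves away from zero)
n=0: y=0, sp=1, e=sp−y=1; I=1, D=e−e_prev=1; u=1·1+1/4·1+1·1=2.25; next y=-1/2·0+1/4·2.25=0.5625
n=1: y=0.5625, sp=1, e=sp−y=0.4375; I=1.4375, D=e−e_prev=-0.5625; u=1·0.4375+1/4·1.4375+1·(-0.5625)=0.234375; next y=-1/2·0.5625+1/4·0.234375≈-0.222656
n=2: y≈-0.222656, sp=1, e=sp−y≈1.222656; I≈2.660156, D=e−e_prev≈0.785156; u=1·1.222656+1/4·2.660156+1·0.785156≈2.672852; next y=-1/2·(-0.222656)+1/4·2.672852≈0.779541
n=3: y≈0.779541, sp=1, e=sp−y≈0.220459; I≈2.880615, D=e−e_prev≈-1.002197; u=1·0.220459+1/4·2.880615+1·(-1.002197)≈-0.061584; next y=-1/2·0.779541+1/4·(-0.061584)≈-0.405167
n=4: y≈-0.405167, sp=2, e=sp−y≈2.405167; I≈5.285782, D=e−e_prev≈2.184708; u=1·2.405167+1/4·5.285782+1·2.184708≈5.911320; next y=-1/2·(-0.405167)+1/4·5.911320≈1.680413
n=5: y≈1.680413, sp=2, e=sp−y≈0.319587; I≈5.605369, D=e−e_prev≈-2.085580; u=1·0.319587+1/4·5.605369+1·(-2.085580)≈-0.364651; next y=-1/2·1.680413+1/4·(-0.364651)≈-0.931369
n=6: y≈-0.931369, sp=2, e=sp−y≈2.931369; I≈8.536738, D=e−e_prev≈2.611783; u=1·2.931369+1/4·8.536738+1·2.611783≈7.677336; next y=-1/2·(-0.931369)+1/4·7.677336≈2.385019
n=7: y≈2.385019, sp=2, e=sp−y≈-0.385019; I≈8.151719, D=e−e_prev≈-3.316388; u=1·(-0.385019)+1/4·8.151719+1·(-3.316388)≈-1.663477; next y=-1/2·2.385019+1/4·(-1.663477)≈-1.608379
n=8: y≈-1.608379, sp=2, e=sp−y≈3.608379; I≈11.760098, D=e−e_prev≈3.993397; u=1·3.608379+1/4·11.760098+1·3.993397≈10.541801; next y=-1/2·(-1.608379)+1/4·10.541801≈3.439640

0 1 2.250 0.000
1 1 0.234 0.563
2 1 2.673 -0.223
3 1 -0.062 0.780
4 2 5.911 -0.405
5 2 -0.365 1.680
6 2 7.677 -0.931
7 2 -1.663 2.385
8 2 10.542 -1.608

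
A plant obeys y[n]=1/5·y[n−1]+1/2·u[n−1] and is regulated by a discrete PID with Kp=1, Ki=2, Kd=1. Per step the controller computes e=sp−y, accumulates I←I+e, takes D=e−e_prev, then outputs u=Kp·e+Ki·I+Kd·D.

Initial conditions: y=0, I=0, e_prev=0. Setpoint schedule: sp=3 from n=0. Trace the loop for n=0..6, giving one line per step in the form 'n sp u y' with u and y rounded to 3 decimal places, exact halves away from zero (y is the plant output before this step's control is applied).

0 3 12.000 0.000
1 3 -9.000 6.000
2 3 28.200 -3.300
3 3 -35.460 13.440
4 3 74.328 -15.042
5 3 -114.860 34.156
6 3 211.045 -50.599

(exact arithmetic carried between steps; '≈' marks a value shown rounded to 6 d.p. or computed from one; I and e_prev carry over from the previous line; the table rounds u and y to 3 d.p., halves away from zero)
n=0: y=0, sp=3, e=sp−y=3; I=3, D=e−e_prev=3; u=1·3+2·3+1·3=12; next y=1/5·0+1/2·12=6
n=1: y=6, sp=3, e=sp−y=-3; I=0, D=e−e_prev=-6; u=1·(-3)+2·0+1·(-6)=-9; next y=1/5·6+1/2·(-9)=-3.3
n=2: y=-3.3, sp=3, e=sp−y=6.3; I=6.3, D=e−e_prev=9.3; u=1·6.3+2·6.3+1·9.3=28.2; next y=1/5·(-3.3)+1/2·28.2=13.44
n=3: y=13.44, sp=3, e=sp−y=-10.44; I=-4.14, D=e−e_prev=-16.74; u=1·(-10.44)+2·(-4.14)+1·(-16.74)=-35.46; next y=1/5·13.44+1/2·(-35.46)=-15.042
n=4: y=-15.042, sp=3, e=sp−y=18.042; I=13.902, D=e−e_prev=28.482; u=1·18.042+2·13.902+1·28.482=74.328; next y=1/5·(-15.042)+1/2·74.328=34.1556
n=5: y=34.1556, sp=3, e=sp−y=-31.1556; I=-17.2536, D=e−e_prev=-49.1976; u=1·(-31.1556)+2·(-17.2536)+1·(-49.1976)=-114.8604; next y=1/5·34.1556+1/2·(-114.8604)=-50.59908
n=6: y=-50.59908, sp=3, e=sp−y=53.59908; I=36.34548, D=e−e_prev=84.75468; u=1·53.59908+2·36.34548+1·84.75468=211.04472; next y=1/5·(-50.59908)+1/2·211.04472=95.402544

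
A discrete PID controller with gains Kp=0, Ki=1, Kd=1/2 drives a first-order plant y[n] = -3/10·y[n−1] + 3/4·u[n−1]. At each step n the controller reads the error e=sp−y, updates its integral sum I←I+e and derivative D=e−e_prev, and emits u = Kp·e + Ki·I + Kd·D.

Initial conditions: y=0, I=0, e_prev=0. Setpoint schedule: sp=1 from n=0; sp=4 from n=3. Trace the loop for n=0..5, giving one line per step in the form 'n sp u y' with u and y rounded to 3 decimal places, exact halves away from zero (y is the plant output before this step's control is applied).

(exact arithmetic carried between steps; '≈' marks a value shown rounded to 6 d.p. or computed from one; I and e_prev carry over from the previous line; the table rounds u and y to 3 d.p., halves away from zero)
n=0: y=0, sp=1, e=sp−y=1; I=1, D=e−e_prev=1; u=0·1+1·1+1/2·1=1.5; next y=-3/10·0+3/4·1.5=1.125
n=1: y=1.125, sp=1, e=sp−y=-0.125; I=0.875, D=e−e_prev=-1.125; u=0·(-0.125)+1·0.875+1/2·(-1.125)=0.3125; next y=-3/10·1.125+3/4·0.3125=-0.103125
n=2: y=-0.103125, sp=1, e=sp−y=1.103125; I=1.978125, D=e−e_prev=1.228125; u=0·1.103125+1·1.978125+1/2·1.228125≈2.592188; next y=-3/10·(-0.103125)+3/4·2.592188≈1.975078
n=3: y≈1.975078, sp=4, e=sp−y≈2.024922; I≈4.003047, D=e−e_prev≈0.921797; u=0·2.024922+1·4.003047+1/2·0.921797≈4.463945; next y=-3/10·1.975078+3/4·4.463945≈2.755436
n=4: y≈2.755436, sp=4, e=sp−y≈1.244564; I≈5.247611, D=e−e_prev≈-0.780357; u=0·1.244564+1·5.247611+1/2·(-0.780357)≈4.857433; next y=-3/10·2.755436+3/4·4.857433≈2.816444
n=5: y≈2.816444, sp=4, e=sp−y≈1.183556; I≈6.431168, D=e−e_prev≈-0.061008; u=0·1.183556+1·6.431168+1/2·(-0.061008)≈6.400663; next y=-3/10·2.816444+3/4·6.400663≈3.955564

0 1 1.500 0.000
1 1 0.313 1.125
2 1 2.592 -0.103
3 4 4.464 1.975
4 4 4.857 2.755
5 4 6.401 2.816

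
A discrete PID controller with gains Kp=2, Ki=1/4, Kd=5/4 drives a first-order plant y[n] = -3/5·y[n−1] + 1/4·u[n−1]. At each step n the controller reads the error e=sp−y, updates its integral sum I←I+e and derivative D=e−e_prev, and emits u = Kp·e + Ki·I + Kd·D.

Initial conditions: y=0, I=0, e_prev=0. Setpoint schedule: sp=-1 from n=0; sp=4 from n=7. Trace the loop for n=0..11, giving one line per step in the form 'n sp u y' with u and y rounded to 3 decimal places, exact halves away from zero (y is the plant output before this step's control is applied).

0 -1 -3.500 0.000
1 -1 0.563 -0.875
2 -1 -5.955 0.666
3 -1 4.493 -1.888
4 -1 -12.982 2.256
5 -1 15.377 -4.599
6 -1 -31.501 6.604
7 4 62.645 -11.837
8 4 -83.801 22.764
9 4 155.561 -34.608
10 4 -236.424 59.655
11 4 408.433 -94.899

(exact arithmetic carried between steps; '≈' marks a value shown rounded to 6 d.p. or computed from one; I and e_prev carry over from the previous line; the table rounds u and y to 3 d.p., halves away from zero)
n=0: y=0, sp=-1, e=sp−y=-1; I=-1, D=e−e_prev=-1; u=2·(-1)+1/4·(-1)+5/4·(-1)=-3.5; next y=-3/5·0+1/4·(-3.5)=-0.875
n=1: y=-0.875, sp=-1, e=sp−y=-0.125; I=-1.125, D=e−e_prev=0.875; u=2·(-0.125)+1/4·(-1.125)+5/4·0.875=0.5625; next y=-3/5·(-0.875)+1/4·0.5625=0.665625
n=2: y=0.665625, sp=-1, e=sp−y=-1.665625; I=-2.790625, D=e−e_prev=-1.540625; u=2·(-1.665625)+1/4·(-2.790625)+5/4·(-1.540625)≈-5.954688; next y=-3/5·0.665625+1/4·(-5.954688)≈-1.888047
n=3: y≈-1.888047, sp=-1, e=sp−y≈0.888047; I≈-1.902578, D=e−e_prev≈2.553672; u=2·0.888047+1/4·(-1.902578)+5/4·2.553672≈4.492539; next y=-3/5·(-1.888047)+1/4·4.492539≈2.255963
n=4: y≈2.255963, sp=-1, e=sp−y≈-3.255963; I≈-5.158541, D=e−e_prev≈-4.144010; u=2·(-3.255963)+1/4·(-5.158541)+5/4·(-4.144010)≈-12.981573; next y=-3/5·2.255963+1/4·(-12.981573)≈-4.598971
n=5: y≈-4.598971, sp=-1, e=sp−y≈3.598971; I≈-1.559570, D=e−e_prev≈6.854934; u=2·3.598971+1/4·(-1.559570)+5/4·6.854934≈15.376717; next y=-3/5·(-4.598971)+1/4·15.376717≈6.603562
n=6: y≈6.603562, sp=-1, e=sp−y≈-7.603562; I≈-9.163132, D=e−e_prev≈-11.202533; u=2·(-7.603562)+1/4·(-9.163132)+5/4·(-11.202533)≈-31.501073; next y=-3/5·6.603562+1/4·(-31.501073)≈-11.837405
n=7: y≈-11.837405, sp=4, e=sp−y≈15.837405; I≈6.674273, D=e−e_prev≈23.440967; u=2·15.837405+1/4·6.674273+5/4·23.440967≈62.644588; next y=-3/5·(-11.837405)+1/4·62.644588≈22.763590
n=8: y≈22.763590, sp=4, e=sp−y≈-18.763590; I≈-12.089317, D=e−e_prev≈-34.600996; u=2·(-18.763590)+1/4·(-12.089317)+5/4·(-34.600996)≈-83.800754; next y=-3/5·22.763590+1/4·(-83.800754)≈-34.608343
n=9: y≈-34.608343, sp=4, e=sp−y≈38.608343; I≈26.519026, D=e−e_prev≈57.371933; u=2·38.608343+1/4·26.519026+5/4·57.371933≈155.561358; next y=-3/5·(-34.608343)+1/4·155.561358≈59.655345
n=10: y≈59.655345, sp=4, e=sp−y≈-55.655345; I≈-29.136319, D=e−e_prev≈-94.263688; u=2·(-55.655345)+1/4·(-29.136319)+5/4·(-94.263688)≈-236.424380; next y=-3/5·59.655345+1/4·(-236.424380)≈-94.899302
n=11: y≈-94.899302, sp=4, e=sp−y≈98.899302; I≈69.762983, D=e−e_prev≈154.554647; u=2·98.899302+1/4·69.762983+5/4·154.554647≈408.432659; next y=-3/5·(-94.899302)+1/4·408.432659≈159.047746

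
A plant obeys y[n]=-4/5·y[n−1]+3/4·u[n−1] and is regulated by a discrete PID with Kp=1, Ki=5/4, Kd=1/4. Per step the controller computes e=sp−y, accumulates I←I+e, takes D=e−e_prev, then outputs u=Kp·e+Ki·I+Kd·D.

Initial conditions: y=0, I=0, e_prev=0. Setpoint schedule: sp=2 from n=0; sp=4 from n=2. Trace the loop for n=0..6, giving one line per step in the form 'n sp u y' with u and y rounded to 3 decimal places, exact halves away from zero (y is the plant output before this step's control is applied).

0 2 5.000 0.000
1 2 -2.375 3.750
2 4 22.703 -4.781
3 4 -33.037 20.852
4 4 108.086 -41.460
5 4 -239.897 114.232
6 4 625.088 -271.309

(exact arithmetic carried between steps; '≈' marks a value shown rounded to 6 d.p. or computed from one; I and e_prev carry over from the previous line; the table rounds u and y to 3 d.p., halves away from zero)
n=0: y=0, sp=2, e=sp−y=2; I=2, D=e−e_prev=2; u=1·2+5/4·2+1/4·2=5; next y=-4/5·0+3/4·5=3.75
n=1: y=3.75, sp=2, e=sp−y=-1.75; I=0.25, D=e−e_prev=-3.75; u=1·(-1.75)+5/4·0.25+1/4·(-3.75)=-2.375; next y=-4/5·3.75+3/4·(-2.375)=-4.78125
n=2: y=-4.78125, sp=4, e=sp−y=8.78125; I=9.03125, D=e−e_prev=10.53125; u=1·8.78125+5/4·9.03125+1/4·10.53125=22.703125; next y=-4/5·(-4.78125)+3/4·22.703125≈20.852344
n=3: y≈20.852344, sp=4, e=sp−y≈-16.852344; I≈-7.821094, D=e−e_prev≈-25.633594; u=1·(-16.852344)+5/4·(-7.821094)+1/4·(-25.633594)≈-33.037109; next y=-4/5·20.852344+3/4·(-33.037109)≈-41.459707
n=4: y≈-41.459707, sp=4, e=sp−y≈45.459707; I≈37.638613, D=e−e_prev≈62.312051; u=1·45.459707+5/4·37.638613+1/4·62.312051≈108.085986; next y=-4/5·(-41.459707)+3/4·108.085986≈114.232255
n=5: y≈114.232255, sp=4, e=sp−y≈-110.232255; I≈-72.593642, D=e−e_prev≈-155.691962; u=1·(-110.232255)+5/4·(-72.593642)+1/4·(-155.691962)≈-239.897299; next y=-4/5·114.232255+3/4·(-239.897299)≈-271.308778
n=6: y≈-271.308778, sp=4, e=sp−y≈275.308778; I≈202.715136, D=e−e_prev≈385.541034; u=1·275.308778+5/4·202.715136+1/4·385.541034≈625.087957; next y=-4/5·(-271.308778)+3/4·625.087957≈685.862990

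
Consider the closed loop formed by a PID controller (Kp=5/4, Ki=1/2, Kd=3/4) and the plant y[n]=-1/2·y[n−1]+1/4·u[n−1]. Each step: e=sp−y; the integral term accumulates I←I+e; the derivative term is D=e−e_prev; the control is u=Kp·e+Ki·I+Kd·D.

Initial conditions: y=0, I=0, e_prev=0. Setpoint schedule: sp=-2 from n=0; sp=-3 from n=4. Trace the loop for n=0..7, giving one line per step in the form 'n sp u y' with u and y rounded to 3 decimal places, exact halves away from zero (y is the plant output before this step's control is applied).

(exact arithmetic carried between steps; '≈' marks a value shown rounded to 6 d.p. or computed from one; I and e_prev carry over from the previous line; the table rounds u and y to 3 d.p., halves away from zero)
n=0: y=0, sp=-2, e=sp−y=-2; I=-2, D=e−e_prev=-2; u=5/4·(-2)+1/2·(-2)+3/4·(-2)=-5; next y=-1/2·0+1/4·(-5)=-1.25
n=1: y=-1.25, sp=-2, e=sp−y=-0.75; I=-2.75, D=e−e_prev=1.25; u=5/4·(-0.75)+1/2·(-2.75)+3/4·1.25=-1.375; next y=-1/2·(-1.25)+1/4·(-1.375)=0.28125
n=2: y=0.28125, sp=-2, e=sp−y=-2.28125; I=-5.03125, D=e−e_prev=-1.53125; u=5/4·(-2.28125)+1/2·(-5.03125)+3/4·(-1.53125)=-6.515625; next y=-1/2·0.28125+1/4·(-6.515625)≈-1.769531
n=3: y≈-1.769531, sp=-2, e=sp−y≈-0.230469; I≈-5.261719, D=e−e_prev≈2.050781; u=5/4·(-0.230469)+1/2·(-5.261719)+3/4·2.050781≈-1.380859; next y=-1/2·(-1.769531)+1/4·(-1.380859)≈0.539551
n=4: y≈0.539551, sp=-3, e=sp−y≈-3.539551; I≈-8.801270, D=e−e_prev≈-3.309082; u=5/4·(-3.539551)+1/2·(-8.801270)+3/4·(-3.309082)≈-11.306885; next y=-1/2·0.539551+1/4·(-11.306885)≈-3.096497
n=5: y≈-3.096497, sp=-3, e=sp−y≈0.096497; I≈-8.704773, D=e−e_prev≈3.636047; u=5/4·0.096497+1/2·(-8.704773)+3/4·3.636047≈-1.504730; next y=-1/2·(-3.096497)+1/4·(-1.504730)≈1.172066
n=6: y≈1.172066, sp=-3, e=sp−y≈-4.172066; I≈-12.876839, D=e−e_prev≈-4.268562; u=5/4·(-4.172066)+1/2·(-12.876839)+3/4·(-4.268562)≈-14.854923; next y=-1/2·1.172066+1/4·(-14.854923)≈-4.299764
n=7: y≈-4.299764, sp=-3, e=sp−y≈1.299764; I≈-11.577075, D=e−e_prev≈5.471829; u=5/4·1.299764+1/2·(-11.577075)+3/4·5.471829≈-0.059961; next y=-1/2·(-4.299764)+1/4·(-0.059961)≈2.134892

0 -2 -5.000 0.000
1 -2 -1.375 -1.250
2 -2 -6.516 0.281
3 -2 -1.381 -1.770
4 -3 -11.307 0.540
5 -3 -1.505 -3.096
6 -3 -14.855 1.172
7 -3 -0.060 -4.300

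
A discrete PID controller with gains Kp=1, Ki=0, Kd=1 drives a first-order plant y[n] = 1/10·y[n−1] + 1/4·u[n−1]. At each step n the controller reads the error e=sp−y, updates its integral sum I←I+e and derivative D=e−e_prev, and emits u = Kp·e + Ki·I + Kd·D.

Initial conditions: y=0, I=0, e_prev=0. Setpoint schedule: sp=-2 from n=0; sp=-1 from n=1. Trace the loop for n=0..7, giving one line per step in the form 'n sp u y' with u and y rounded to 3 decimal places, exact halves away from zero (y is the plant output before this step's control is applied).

(exact arithmetic carried between steps; '≈' marks a value shown rounded to 6 d.p. or computed from one; I and e_prev carry over from the previous line; the table rounds u and y to 3 d.p., halves away from zero)
n=0: y=0, sp=-2, e=sp−y=-2; I=-2, D=e−e_prev=-2; u=1·(-2)+0·(-2)+1·(-2)=-4; next y=1/10·0+1/4·(-4)=-1
n=1: y=-1, sp=-1, e=sp−y=0; I=-2, D=e−e_prev=2; u=1·0+0·(-2)+1·2=2; next y=1/10·(-1)+1/4·2=0.4
n=2: y=0.4, sp=-1, e=sp−y=-1.4; I=-3.4, D=e−e_prev=-1.4; u=1·(-1.4)+0·(-3.4)+1·(-1.4)=-2.8; next y=1/10·0.4+1/4·(-2.8)=-0.66
n=3: y=-0.66, sp=-1, e=sp−y=-0.34; I=-3.74, D=e−e_prev=1.06; u=1·(-0.34)+0·(-3.74)+1·1.06=0.72; next y=1/10·(-0.66)+1/4·0.72=0.114
n=4: y=0.114, sp=-1, e=sp−y=-1.114; I=-4.854, D=e−e_prev=-0.774; u=1·(-1.114)+0·(-4.854)+1·(-0.774)=-1.888; next y=1/10·0.114+1/4·(-1.888)=-0.4606
n=5: y=-0.4606, sp=-1, e=sp−y=-0.5394; I=-5.3934, D=e−e_prev=0.5746; u=1·(-0.5394)+0·(-5.3934)+1·0.5746=0.0352; next y=1/10·(-0.4606)+1/4·0.0352=-0.03726
n=6: y=-0.03726, sp=-1, e=sp−y=-0.96274; I=-6.35614, D=e−e_prev=-0.42334; u=1·(-0.96274)+0·(-6.35614)+1·(-0.42334)=-1.38608; next y=1/10·(-0.03726)+1/4·(-1.38608)=-0.350246
n=7: y=-0.350246, sp=-1, e=sp−y=-0.649754; I=-7.005894, D=e−e_prev=0.312986; u=1·(-0.649754)+0·(-7.005894)+1·0.312986=-0.336768; next y=1/10·(-0.350246)+1/4·(-0.336768)≈-0.119217

0 -2 -4.000 0.000
1 -1 2.000 -1.000
2 -1 -2.800 0.400
3 -1 0.720 -0.660
4 -1 -1.888 0.114
5 -1 0.035 -0.461
6 -1 -1.386 -0.037
7 -1 -0.337 -0.350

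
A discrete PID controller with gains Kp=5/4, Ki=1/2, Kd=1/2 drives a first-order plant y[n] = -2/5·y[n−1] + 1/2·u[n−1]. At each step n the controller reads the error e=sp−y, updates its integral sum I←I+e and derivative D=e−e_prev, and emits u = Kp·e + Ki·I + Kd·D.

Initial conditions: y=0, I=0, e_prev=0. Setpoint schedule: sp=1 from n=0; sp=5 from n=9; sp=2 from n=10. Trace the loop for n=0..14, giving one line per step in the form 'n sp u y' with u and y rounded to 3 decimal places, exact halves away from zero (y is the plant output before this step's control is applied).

0 1 2.250 0.000
1 1 -0.281 1.125
2 1 4.079 -0.591
3 1 -2.433 2.276
4 1 8.268 -2.127
5 1 -8.370 4.985
6 1 18.311 -6.179
7 1 -23.745 11.627
8 1 43.183 -16.524
9 5 -53.761 28.201
10 2 97.565 -38.161
11 2 -144.003 64.047
12 2 239.829 -97.620
13 2 -368.506 158.962
14 2 596.605 -247.838

(exact arithmetic carried between steps; '≈' marks a value shown rounded to 6 d.p. or computed from one; I and e_prev carry over from the previous line; the table rounds u and y to 3 d.p., halves away from zero)
n=0: y=0, sp=1, e=sp−y=1; I=1, D=e−e_prev=1; u=5/4·1+1/2·1+1/2·1=2.25; next y=-2/5·0+1/2·2.25=1.125
n=1: y=1.125, sp=1, e=sp−y=-0.125; I=0.875, D=e−e_prev=-1.125; u=5/4·(-0.125)+1/2·0.875+1/2·(-1.125)=-0.28125; next y=-2/5·1.125+1/2·(-0.28125)=-0.590625
n=2: y=-0.590625, sp=1, e=sp−y=1.590625; I=2.465625, D=e−e_prev=1.715625; u=5/4·1.590625+1/2·2.465625+1/2·1.715625≈4.078906; next y=-2/5·(-0.590625)+1/2·4.078906≈2.275703
n=3: y≈2.275703, sp=1, e=sp−y≈-1.275703; I≈1.189922, D=e−e_prev≈-2.866328; u=5/4·(-1.275703)+1/2·1.189922+1/2·(-2.866328)≈-2.432832; next y=-2/5·2.275703+1/2·(-2.432832)≈-2.126697
n=4: y≈-2.126697, sp=1, e=sp−y≈3.126697; I≈4.316619, D=e−e_prev≈4.402400; u=5/4·3.126697+1/2·4.316619+1/2·4.402400≈8.267881; next y=-2/5·(-2.126697)+1/2·8.267881≈4.984620
n=5: y≈4.984620, sp=1, e=sp−y≈-3.984620; I≈0.332000, D=e−e_prev≈-7.111317; u=5/4·(-3.984620)+1/2·0.332000+1/2·(-7.111317)≈-8.370433; next y=-2/5·4.984620+1/2·(-8.370433)≈-6.179064
n=6: y≈-6.179064, sp=1, e=sp−y≈7.179064; I≈7.511064, D=e−e_prev≈11.163684; u=5/4·7.179064+1/2·7.511064+1/2·11.163684≈18.311204; next y=-2/5·(-6.179064)+1/2·18.311204≈11.627228
n=7: y≈11.627228, sp=1, e=sp−y≈-10.627228; I≈-3.116164, D=e−e_prev≈-17.806292; u=5/4·(-10.627228)+1/2·(-3.116164)+1/2·(-17.806292)≈-23.745263; next y=-2/5·11.627228+1/2·(-23.745263)≈-16.523523
n=8: y≈-16.523523, sp=1, e=sp−y≈17.523523; I≈14.407359, D=e−e_prev≈28.150751; u=5/4·17.523523+1/2·14.407359+1/2·28.150751≈43.183458; next y=-2/5·(-16.523523)+1/2·43.183458≈28.201138
n=9: y≈28.201138, sp=5, e=sp−y≈-23.201138; I≈-8.793779, D=e−e_prev≈-40.724661; u=5/4·(-23.201138)+1/2·(-8.793779)+1/2·(-40.724661)≈-53.760643; next y=-2/5·28.201138+1/2·(-53.760643)≈-38.160777
n=10: y≈-38.160777, sp=2, e=sp−y≈40.160777; I≈31.366997, D=e−e_prev≈63.361915; u=5/4·40.160777+1/2·31.366997+1/2·63.361915≈97.565427; next y=-2/5·(-38.160777)+1/2·97.565427≈64.047024
n=11: y≈64.047024, sp=2, e=sp−y≈-62.047024; I≈-30.680027, D=e−e_prev≈-102.207801; u=5/4·(-62.047024)+1/2·(-30.680027)+1/2·(-102.207801)≈-144.002694; next y=-2/5·64.047024+1/2·(-144.002694)≈-97.620157
n=12: y≈-97.620157, sp=2, e=sp−y≈99.620157; I≈68.940130, D=e−e_prev≈161.667181; u=5/4·99.620157+1/2·68.940130+1/2·161.667181≈239.828852; next y=-2/5·(-97.620157)+1/2·239.828852≈158.962489
n=13: y≈158.962489, sp=2, e=sp−y≈-156.962489; I≈-88.022359, D=e−e_prev≈-256.582646; u=5/4·(-156.962489)+1/2·(-88.022359)+1/2·(-256.582646)≈-368.505613; next y=-2/5·158.962489+1/2·(-368.505613)≈-247.837802
n=14: y≈-247.837802, sp=2, e=sp−y≈249.837802; I≈161.815443, D=e−e_prev≈406.800291; u=5/4·249.837802+1/2·161.815443+1/2·406.800291≈596.605119; next y=-2/5·(-247.837802)+1/2·596.605119≈397.437681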